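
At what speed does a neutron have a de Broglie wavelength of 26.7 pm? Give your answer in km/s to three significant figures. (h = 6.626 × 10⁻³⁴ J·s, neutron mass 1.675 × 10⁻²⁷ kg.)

p = h/λ = 6.626 × 10⁻³⁴ / 2.670 × 10⁻¹¹ = 2.482 × 10⁻²³ kg·m/s.
v = p/m = 2.482 × 10⁻²³ / 1.675 × 10⁻²⁷ = 1.48 × 10⁴ m/s = 14.8 km/s.

v = 14.8 km/s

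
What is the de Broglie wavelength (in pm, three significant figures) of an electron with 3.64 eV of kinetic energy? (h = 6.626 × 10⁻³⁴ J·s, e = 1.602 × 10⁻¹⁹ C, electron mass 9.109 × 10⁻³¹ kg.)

λ = 643 pm

KE = 3.64 eV = 5.831 × 10⁻¹⁹ J.
p = √(2mKE) = √(2 × 9.109 × 10⁻³¹ × 5.831 × 10⁻¹⁹) = 1.031 × 10⁻²⁴ kg·m/s.
λ = h/p = 6.626 × 10⁻³⁴ / 1.031 × 10⁻²⁴ = 6.43 × 10⁻¹⁰ m = 643 pm.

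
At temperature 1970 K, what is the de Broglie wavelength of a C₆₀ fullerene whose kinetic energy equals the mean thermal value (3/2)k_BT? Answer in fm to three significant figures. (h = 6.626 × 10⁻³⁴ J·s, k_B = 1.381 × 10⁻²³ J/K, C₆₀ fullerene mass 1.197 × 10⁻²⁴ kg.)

KE = (3/2)k_BT = 1.5 × 1.381 × 10⁻²³ × 1970 = 4.081 × 10⁻²⁰ J.
p = √(2mKE) = √(2 × 1.197 × 10⁻²⁴ × 4.081 × 10⁻²⁰) = 3.126 × 10⁻²² kg·m/s.
λ = h/p = 2.12 × 10⁻¹² m = 2120 fm.

λ = 2120 fm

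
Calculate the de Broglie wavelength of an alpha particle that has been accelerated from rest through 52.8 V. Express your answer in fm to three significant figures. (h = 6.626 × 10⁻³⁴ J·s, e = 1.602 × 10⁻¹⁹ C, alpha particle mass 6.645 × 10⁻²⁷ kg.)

λ = 1400 fm

KE = 2eV = 2 × 1.602 × 10⁻¹⁹ × 52.80 = 1.692 × 10⁻¹⁷ J.
p = √(2mKE) = √(2 × 6.645 × 10⁻²⁷ × 1.692 × 10⁻¹⁷) = 4.742 × 10⁻²² kg·m/s.
λ = h/p = 6.626 × 10⁻³⁴ / 4.742 × 10⁻²² = 1.40 × 10⁻¹² m = 1400 fm.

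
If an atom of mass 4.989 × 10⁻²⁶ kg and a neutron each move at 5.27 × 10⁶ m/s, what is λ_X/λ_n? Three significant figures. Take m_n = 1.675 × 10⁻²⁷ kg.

λ_X/λ_n = 0.0336

At fixed v, p = mv so λ = h/(mv) ∝ 1/m.
λ_X/λ_n = m_n/m_X = 1.675 × 10⁻²⁷/4.989 × 10⁻²⁶ = 0.0336.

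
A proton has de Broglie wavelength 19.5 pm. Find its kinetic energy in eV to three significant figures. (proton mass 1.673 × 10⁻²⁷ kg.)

p = h/λ = 6.626 × 10⁻³⁴ / 1.950 × 10⁻¹¹ = 3.398 × 10⁻²³ kg·m/s.
KE = p²/(2m) = (3.398 × 10⁻²³)² / (2 × 1.673 × 10⁻²⁷) = 3.451 × 10⁻¹⁹ J = 2.15 eV.

KE = 2.15 eV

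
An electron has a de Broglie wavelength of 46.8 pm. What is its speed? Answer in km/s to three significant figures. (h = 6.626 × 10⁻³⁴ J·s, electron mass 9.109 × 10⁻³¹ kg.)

p = h/λ = 6.626 × 10⁻³⁴ / 4.680 × 10⁻¹¹ = 1.416 × 10⁻²³ kg·m/s.
v = p/m = 1.416 × 10⁻²³ / 9.109 × 10⁻³¹ = 1.55 × 10⁷ m/s = 1.55 × 10⁴ km/s.

v = 1.55 × 10⁴ km/s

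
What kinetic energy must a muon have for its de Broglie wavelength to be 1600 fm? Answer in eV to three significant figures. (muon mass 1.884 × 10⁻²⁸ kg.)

p = h/λ = 6.626 × 10⁻³⁴ / 1.600 × 10⁻¹² = 4.141 × 10⁻²² kg·m/s.
KE = p²/(2m) = (4.141 × 10⁻²²)² / (2 × 1.884 × 10⁻²⁸) = 4.551 × 10⁻¹⁶ J = 2840 eV.

KE = 2840 eV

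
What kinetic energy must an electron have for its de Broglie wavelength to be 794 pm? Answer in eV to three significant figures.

KE = 2.39 eV

p = h/λ = 6.626 × 10⁻³⁴ / 7.940 × 10⁻¹⁰ = 8.345 × 10⁻²⁵ kg·m/s.
KE = p²/(2m) = (8.345 × 10⁻²⁵)² / (2 × 9.109 × 10⁻³¹) = 3.823 × 10⁻¹⁹ J = 2.39 eV.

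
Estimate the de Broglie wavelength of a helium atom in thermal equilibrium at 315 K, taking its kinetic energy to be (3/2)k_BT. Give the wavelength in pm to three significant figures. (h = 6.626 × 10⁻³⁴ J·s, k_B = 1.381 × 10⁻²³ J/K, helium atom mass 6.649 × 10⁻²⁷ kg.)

KE = (3/2)k_BT = 1.5 × 1.381 × 10⁻²³ × 315 = 6.525 × 10⁻²¹ J.
p = √(2mKE) = √(2 × 6.649 × 10⁻²⁷ × 6.525 × 10⁻²¹) = 9.315 × 10⁻²⁴ kg·m/s.
λ = h/p = 7.11 × 10⁻¹¹ m = 71.1 pm.

λ = 71.1 pm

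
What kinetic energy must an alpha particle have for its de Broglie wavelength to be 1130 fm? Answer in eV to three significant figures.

KE = 161 eV

p = h/λ = 6.626 × 10⁻³⁴ / 1.130 × 10⁻¹² = 5.864 × 10⁻²² kg·m/s.
KE = p²/(2m) = (5.864 × 10⁻²²)² / (2 × 6.645 × 10⁻²⁷) = 2.587 × 10⁻¹⁷ J = 161 eV.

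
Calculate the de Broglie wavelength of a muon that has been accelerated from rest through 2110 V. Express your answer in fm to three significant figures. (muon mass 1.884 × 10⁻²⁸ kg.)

λ = 1860 fm

KE = eV = 1.602 × 10⁻¹⁹ × 2110 = 3.380 × 10⁻¹⁶ J.
p = √(2mKE) = √(2 × 1.884 × 10⁻²⁸ × 3.380 × 10⁻¹⁶) = 3.569 × 10⁻²² kg·m/s.
λ = h/p = 6.626 × 10⁻³⁴ / 3.569 × 10⁻²² = 1.86 × 10⁻¹² m = 1860 fm.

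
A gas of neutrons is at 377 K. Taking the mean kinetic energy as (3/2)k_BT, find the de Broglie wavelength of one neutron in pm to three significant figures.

KE = (3/2)k_BT = 1.5 × 1.381 × 10⁻²³ × 377 = 7.810 × 10⁻²¹ J.
p = √(2mKE) = √(2 × 1.675 × 10⁻²⁷ × 7.810 × 10⁻²¹) = 5.115 × 10⁻²⁴ kg·m/s.
λ = h/p = 1.30 × 10⁻¹⁰ m = 130 pm.

λ = 130 pm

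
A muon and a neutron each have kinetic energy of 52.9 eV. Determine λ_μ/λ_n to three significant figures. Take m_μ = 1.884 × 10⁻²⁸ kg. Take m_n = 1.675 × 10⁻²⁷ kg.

At fixed KE, p = √(2mKE) so λ = h/p ∝ 1/√m.
λ_μ/λ_n = √(m_n/m_μ) = √(1.675 × 10⁻²⁷/1.884 × 10⁻²⁸) = √(8.891) = 2.98.

λ_μ/λ_n = 2.98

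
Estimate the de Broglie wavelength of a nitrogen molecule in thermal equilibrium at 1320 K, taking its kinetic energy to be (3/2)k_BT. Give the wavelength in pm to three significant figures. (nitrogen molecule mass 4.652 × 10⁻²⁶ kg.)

KE = (3/2)k_BT = 1.5 × 1.381 × 10⁻²³ × 1320 = 2.734 × 10⁻²⁰ J.
p = √(2mKE) = √(2 × 4.652 × 10⁻²⁶ × 2.734 × 10⁻²⁰) = 5.044 × 10⁻²³ kg·m/s.
λ = h/p = 1.31 × 10⁻¹¹ m = 13.1 pm.

λ = 13.1 pm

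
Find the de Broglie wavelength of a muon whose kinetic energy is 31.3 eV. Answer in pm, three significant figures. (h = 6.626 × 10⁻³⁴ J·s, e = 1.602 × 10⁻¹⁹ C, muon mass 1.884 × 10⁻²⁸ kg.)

KE = 31.3 eV = 5.014 × 10⁻¹⁸ J.
p = √(2mKE) = √(2 × 1.884 × 10⁻²⁸ × 5.014 × 10⁻¹⁸) = 4.347 × 10⁻²³ kg·m/s.
λ = h/p = 6.626 × 10⁻³⁴ / 4.347 × 10⁻²³ = 1.52 × 10⁻¹¹ m = 15.2 pm.

λ = 15.2 pm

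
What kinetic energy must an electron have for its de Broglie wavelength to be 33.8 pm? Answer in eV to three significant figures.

KE = 1320 eV

p = h/λ = 6.626 × 10⁻³⁴ / 3.380 × 10⁻¹¹ = 1.960 × 10⁻²³ kg·m/s.
KE = p²/(2m) = (1.960 × 10⁻²³)² / (2 × 9.109 × 10⁻³¹) = 2.109 × 10⁻¹⁶ J = 1320 eV.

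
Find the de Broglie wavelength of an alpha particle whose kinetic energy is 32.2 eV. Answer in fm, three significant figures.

λ = 2530 fm

KE = 32.2 eV = 5.158 × 10⁻¹⁸ J.
p = √(2mKE) = √(2 × 6.645 × 10⁻²⁷ × 5.158 × 10⁻¹⁸) = 2.618 × 10⁻²² kg·m/s.
λ = h/p = 6.626 × 10⁻³⁴ / 2.618 × 10⁻²² = 2.53 × 10⁻¹² m = 2530 fm.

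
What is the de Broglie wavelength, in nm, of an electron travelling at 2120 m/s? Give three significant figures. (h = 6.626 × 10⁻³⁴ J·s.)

λ = 343 nm

p = mv = 9.109 × 10⁻³¹ × 2120 = 1.931 × 10⁻²⁷ kg·m/s.
λ = h/p = 6.626 × 10⁻³⁴ / 1.931 × 10⁻²⁷ = 3.43 × 10⁻⁷ m = 343 nm.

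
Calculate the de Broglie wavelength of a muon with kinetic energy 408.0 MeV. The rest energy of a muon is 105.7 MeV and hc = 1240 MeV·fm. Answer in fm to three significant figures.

Total energy E = KE + m₀c² = 408.0 + 105.7 = 513.7 MeV.
(pc)² = E² − (m₀c²)² = (513.7)² − (105.7)² = 2.527 × 10⁵ MeV², so pc = 502.7 MeV.
λ = hc/(pc) = 1240 MeV·fm / 502.7 MeV = 2.47 fm.

λ = 2.47 fm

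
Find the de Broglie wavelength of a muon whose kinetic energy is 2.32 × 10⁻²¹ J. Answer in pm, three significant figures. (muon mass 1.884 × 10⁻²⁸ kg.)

p = √(2mKE) = √(2 × 1.884 × 10⁻²⁸ × 2.320 × 10⁻²¹) = 9.350 × 10⁻²⁵ kg·m/s.
λ = h/p = 6.626 × 10⁻³⁴ / 9.350 × 10⁻²⁵ = 7.09 × 10⁻¹⁰ m = 709 pm.

λ = 709 pm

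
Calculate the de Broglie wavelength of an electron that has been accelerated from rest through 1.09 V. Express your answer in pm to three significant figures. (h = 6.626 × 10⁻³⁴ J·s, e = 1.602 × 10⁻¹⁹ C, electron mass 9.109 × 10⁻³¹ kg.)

KE = eV = 1.602 × 10⁻¹⁹ × 1.090 = 1.746 × 10⁻¹⁹ J.
p = √(2mKE) = √(2 × 9.109 × 10⁻³¹ × 1.746 × 10⁻¹⁹) = 5.640 × 10⁻²⁵ kg·m/s.
λ = h/p = 6.626 × 10⁻³⁴ / 5.640 × 10⁻²⁵ = 1.17 × 10⁻⁹ m = 1170 pm.

λ = 1170 pm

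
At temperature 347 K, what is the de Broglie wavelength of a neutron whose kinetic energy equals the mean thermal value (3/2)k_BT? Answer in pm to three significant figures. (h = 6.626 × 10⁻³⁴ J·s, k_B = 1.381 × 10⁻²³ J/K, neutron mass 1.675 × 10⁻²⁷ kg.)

KE = (3/2)k_BT = 1.5 × 1.381 × 10⁻²³ × 347 = 7.188 × 10⁻²¹ J.
p = √(2mKE) = √(2 × 1.675 × 10⁻²⁷ × 7.188 × 10⁻²¹) = 4.907 × 10⁻²⁴ kg·m/s.
λ = h/p = 1.35 × 10⁻¹⁰ m = 135 pm.

λ = 135 pm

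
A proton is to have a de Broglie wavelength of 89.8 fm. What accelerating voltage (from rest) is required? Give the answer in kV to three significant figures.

V = 102 kV

p = h/λ = 6.626 × 10⁻³⁴ / 8.980 × 10⁻¹⁴ = 7.379 × 10⁻²¹ kg·m/s.
KE = p²/(2m) = 1.627 × 10⁻¹⁴ J.
V = KE/e = 1.627 × 10⁻¹⁴ / (1.602 × 10⁻¹⁹) = 102 kV.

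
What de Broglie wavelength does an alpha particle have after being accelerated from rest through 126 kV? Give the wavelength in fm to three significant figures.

KE = 2eV = 2 × 1.602 × 10⁻¹⁹ × 1.260 × 10⁵ = 4.037 × 10⁻¹⁴ J.
p = √(2mKE) = √(2 × 6.645 × 10⁻²⁷ × 4.037 × 10⁻¹⁴) = 2.316 × 10⁻²⁰ kg·m/s.
λ = h/p = 6.626 × 10⁻³⁴ / 2.316 × 10⁻²⁰ = 2.86 × 10⁻¹⁴ m = 28.6 fm.

λ = 28.6 fm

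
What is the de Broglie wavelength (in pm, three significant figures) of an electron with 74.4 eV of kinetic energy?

λ = 142 pm

KE = 74.4 eV = 1.192 × 10⁻¹⁷ J.
p = √(2mKE) = √(2 × 9.109 × 10⁻³¹ × 1.192 × 10⁻¹⁷) = 4.660 × 10⁻²⁴ kg·m/s.
λ = h/p = 6.626 × 10⁻³⁴ / 4.660 × 10⁻²⁴ = 1.42 × 10⁻¹⁰ m = 142 pm.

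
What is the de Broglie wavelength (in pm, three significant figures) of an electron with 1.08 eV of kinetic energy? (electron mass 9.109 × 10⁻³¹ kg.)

λ = 1180 pm

KE = 1.08 eV = 1.730 × 10⁻¹⁹ J.
p = √(2mKE) = √(2 × 9.109 × 10⁻³¹ × 1.730 × 10⁻¹⁹) = 5.614 × 10⁻²⁵ kg·m/s.
λ = h/p = 6.626 × 10⁻³⁴ / 5.614 × 10⁻²⁵ = 1.18 × 10⁻⁹ m = 1180 pm.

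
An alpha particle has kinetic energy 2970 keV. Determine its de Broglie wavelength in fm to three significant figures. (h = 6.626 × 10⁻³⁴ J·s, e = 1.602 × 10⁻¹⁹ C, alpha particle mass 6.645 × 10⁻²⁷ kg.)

KE = 2970 keV = 4.758 × 10⁻¹³ J.
p = √(2mKE) = √(2 × 6.645 × 10⁻²⁷ × 4.758 × 10⁻¹³) = 7.952 × 10⁻²⁰ kg·m/s.
λ = h/p = 6.626 × 10⁻³⁴ / 7.952 × 10⁻²⁰ = 8.33 × 10⁻¹⁵ m = 8.33 fm.

λ = 8.33 fm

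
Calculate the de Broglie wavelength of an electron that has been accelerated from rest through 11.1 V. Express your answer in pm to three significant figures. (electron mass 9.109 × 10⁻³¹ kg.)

λ = 368 pm

KE = eV = 1.602 × 10⁻¹⁹ × 11.10 = 1.778 × 10⁻¹⁸ J.
p = √(2mKE) = √(2 × 9.109 × 10⁻³¹ × 1.778 × 10⁻¹⁸) = 1.800 × 10⁻²⁴ kg·m/s.
λ = h/p = 6.626 × 10⁻³⁴ / 1.800 × 10⁻²⁴ = 3.68 × 10⁻¹⁰ m = 368 pm.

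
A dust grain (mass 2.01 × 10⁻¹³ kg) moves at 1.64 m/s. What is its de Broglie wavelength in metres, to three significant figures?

p = mv = 2.01 × 10⁻¹³ × 1.64 = 3.296 × 10⁻¹³ kg·m/s.
λ = h/p = 6.626 × 10⁻³⁴ / 3.296 × 10⁻¹³ = 2.01 × 10⁻²¹ m.

λ = 2.01 × 10⁻²¹ m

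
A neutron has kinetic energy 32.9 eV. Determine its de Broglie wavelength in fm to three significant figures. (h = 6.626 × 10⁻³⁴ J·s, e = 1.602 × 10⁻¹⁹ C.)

λ = 4990 fm

KE = 32.9 eV = 5.271 × 10⁻¹⁸ J.
p = √(2mKE) = √(2 × 1.675 × 10⁻²⁷ × 5.271 × 10⁻¹⁸) = 1.329 × 10⁻²² kg·m/s.
λ = h/p = 6.626 × 10⁻³⁴ / 1.329 × 10⁻²² = 4.99 × 10⁻¹² m = 4990 fm.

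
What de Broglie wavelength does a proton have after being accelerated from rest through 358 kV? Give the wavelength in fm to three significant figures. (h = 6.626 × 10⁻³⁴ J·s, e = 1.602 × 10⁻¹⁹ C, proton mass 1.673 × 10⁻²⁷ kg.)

KE = eV = 1.602 × 10⁻¹⁹ × 3.580 × 10⁵ = 5.735 × 10⁻¹⁴ J.
p = √(2mKE) = √(2 × 1.673 × 10⁻²⁷ × 5.735 × 10⁻¹⁴) = 1.385 × 10⁻²⁰ kg·m/s.
λ = h/p = 6.626 × 10⁻³⁴ / 1.385 × 10⁻²⁰ = 4.78 × 10⁻¹⁴ m = 47.8 fm.

λ = 47.8 fm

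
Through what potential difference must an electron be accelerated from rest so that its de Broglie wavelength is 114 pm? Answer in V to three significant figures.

V = 116 V

p = h/λ = 6.626 × 10⁻³⁴ / 1.140 × 10⁻¹⁰ = 5.812 × 10⁻²⁴ kg·m/s.
KE = p²/(2m) = 1.854 × 10⁻¹⁷ J.
V = KE/e = 1.854 × 10⁻¹⁷ / (1.602 × 10⁻¹⁹) = 116 V.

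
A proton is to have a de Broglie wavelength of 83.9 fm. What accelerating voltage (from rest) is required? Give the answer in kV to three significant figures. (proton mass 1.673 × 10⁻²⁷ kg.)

V = 116 kV

p = h/λ = 6.626 × 10⁻³⁴ / 8.390 × 10⁻¹⁴ = 7.897 × 10⁻²¹ kg·m/s.
KE = p²/(2m) = 1.864 × 10⁻¹⁴ J.
V = KE/e = 1.864 × 10⁻¹⁴ / (1.602 × 10⁻¹⁹) = 116 kV.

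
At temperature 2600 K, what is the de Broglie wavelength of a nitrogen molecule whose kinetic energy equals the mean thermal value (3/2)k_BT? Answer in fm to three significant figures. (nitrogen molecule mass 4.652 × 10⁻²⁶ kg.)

KE = (3/2)k_BT = 1.5 × 1.381 × 10⁻²³ × 2600 = 5.386 × 10⁻²⁰ J.
p = √(2mKE) = √(2 × 4.652 × 10⁻²⁶ × 5.386 × 10⁻²⁰) = 7.079 × 10⁻²³ kg·m/s.
λ = h/p = 9.36 × 10⁻¹² m = 9360 fm.

λ = 9360 fm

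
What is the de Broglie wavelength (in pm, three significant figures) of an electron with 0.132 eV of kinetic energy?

KE = 0.132 eV = 2.115 × 10⁻²⁰ J.
p = √(2mKE) = √(2 × 9.109 × 10⁻³¹ × 2.115 × 10⁻²⁰) = 1.963 × 10⁻²⁵ kg·m/s.
λ = h/p = 6.626 × 10⁻³⁴ / 1.963 × 10⁻²⁵ = 3.38 × 10⁻⁹ m = 3380 pm.

λ = 3380 pm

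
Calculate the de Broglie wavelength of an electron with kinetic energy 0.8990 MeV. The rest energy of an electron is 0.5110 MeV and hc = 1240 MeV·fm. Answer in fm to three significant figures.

λ = 944 fm

Total energy E = KE + m₀c² = 0.8990 + 0.5110 = 1.4100 MeV.
(pc)² = E² − (m₀c²)² = (1.4100)² − (0.5110)² = 1.727 MeV², so pc = 1.314 MeV.
λ = hc/(pc) = 1240 MeV·fm / 1.314 MeV = 944 fm.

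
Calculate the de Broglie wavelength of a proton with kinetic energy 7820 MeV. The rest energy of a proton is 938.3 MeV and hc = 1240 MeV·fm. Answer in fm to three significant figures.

λ = 0.142 fm

Total energy E = KE + m₀c² = 7820 + 938.3 = 8758.3 MeV.
(pc)² = E² − (m₀c²)² = (8758.3)² − (938.3)² = 7.583 × 10⁷ MeV², so pc = 8708 MeV.
λ = hc/(pc) = 1240 MeV·fm / 8708 MeV = 0.142 fm.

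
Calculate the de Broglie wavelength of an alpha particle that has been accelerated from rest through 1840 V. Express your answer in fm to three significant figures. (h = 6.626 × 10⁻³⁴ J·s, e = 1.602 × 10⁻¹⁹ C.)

KE = 2eV = 2 × 1.602 × 10⁻¹⁹ × 1840 = 5.895 × 10⁻¹⁶ J.
p = √(2mKE) = √(2 × 6.645 × 10⁻²⁷ × 5.895 × 10⁻¹⁶) = 2.799 × 10⁻²¹ kg·m/s.
λ = h/p = 6.626 × 10⁻³⁴ / 2.799 × 10⁻²¹ = 2.37 × 10⁻¹³ m = 237 fm.

λ = 237 fm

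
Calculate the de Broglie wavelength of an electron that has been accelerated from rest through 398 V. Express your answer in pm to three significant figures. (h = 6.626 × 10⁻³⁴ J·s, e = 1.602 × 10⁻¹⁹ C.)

λ = 61.5 pm

KE = eV = 1.602 × 10⁻¹⁹ × 398.0 = 6.376 × 10⁻¹⁷ J.
p = √(2mKE) = √(2 × 9.109 × 10⁻³¹ × 6.376 × 10⁻¹⁷) = 1.078 × 10⁻²³ kg·m/s.
λ = h/p = 6.626 × 10⁻³⁴ / 1.078 × 10⁻²³ = 6.15 × 10⁻¹¹ m = 61.5 pm.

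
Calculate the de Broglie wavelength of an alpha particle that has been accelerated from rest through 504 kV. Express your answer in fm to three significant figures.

λ = 14.3 fm

KE = 2eV = 2 × 1.602 × 10⁻¹⁹ × 5.040 × 10⁵ = 1.615 × 10⁻¹³ J.
p = √(2mKE) = √(2 × 6.645 × 10⁻²⁷ × 1.615 × 10⁻¹³) = 4.633 × 10⁻²⁰ kg·m/s.
λ = h/p = 6.626 × 10⁻³⁴ / 4.633 × 10⁻²⁰ = 1.43 × 10⁻¹⁴ m = 14.3 fm.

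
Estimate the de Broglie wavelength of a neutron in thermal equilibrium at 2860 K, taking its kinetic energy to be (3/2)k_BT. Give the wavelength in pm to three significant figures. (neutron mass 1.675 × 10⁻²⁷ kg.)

KE = (3/2)k_BT = 1.5 × 1.381 × 10⁻²³ × 2860 = 5.924 × 10⁻²⁰ J.
p = √(2mKE) = √(2 × 1.675 × 10⁻²⁷ × 5.924 × 10⁻²⁰) = 1.409 × 10⁻²³ kg·m/s.
λ = h/p = 4.70 × 10⁻¹¹ m = 47.0 pm.

λ = 47.0 pm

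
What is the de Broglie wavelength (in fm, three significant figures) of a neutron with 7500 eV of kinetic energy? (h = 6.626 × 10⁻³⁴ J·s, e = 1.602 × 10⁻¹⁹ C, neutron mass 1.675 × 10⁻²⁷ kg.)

λ = 330 fm

KE = 7500 eV = 1.201 × 10⁻¹⁵ J.
p = √(2mKE) = √(2 × 1.675 × 10⁻²⁷ × 1.201 × 10⁻¹⁵) = 2.006 × 10⁻²¹ kg·m/s.
λ = h/p = 6.626 × 10⁻³⁴ / 2.006 × 10⁻²¹ = 3.30 × 10⁻¹³ m = 330 fm.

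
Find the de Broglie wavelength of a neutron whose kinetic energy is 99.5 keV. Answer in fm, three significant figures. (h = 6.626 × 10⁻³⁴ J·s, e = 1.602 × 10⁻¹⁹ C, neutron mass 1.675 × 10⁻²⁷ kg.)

KE = 99.5 keV = 1.594 × 10⁻¹⁴ J.
p = √(2mKE) = √(2 × 1.675 × 10⁻²⁷ × 1.594 × 10⁻¹⁴) = 7.307 × 10⁻²¹ kg·m/s.
λ = h/p = 6.626 × 10⁻³⁴ / 7.307 × 10⁻²¹ = 9.07 × 10⁻¹⁴ m = 90.7 fm.

λ = 90.7 fm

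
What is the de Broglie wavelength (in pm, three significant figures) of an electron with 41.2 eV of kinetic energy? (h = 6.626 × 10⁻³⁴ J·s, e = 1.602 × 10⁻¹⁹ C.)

KE = 41.2 eV = 6.600 × 10⁻¹⁸ J.
p = √(2mKE) = √(2 × 9.109 × 10⁻³¹ × 6.600 × 10⁻¹⁸) = 3.468 × 10⁻²⁴ kg·m/s.
λ = h/p = 6.626 × 10⁻³⁴ / 3.468 × 10⁻²⁴ = 1.91 × 10⁻¹⁰ m = 191 pm.

λ = 191 pm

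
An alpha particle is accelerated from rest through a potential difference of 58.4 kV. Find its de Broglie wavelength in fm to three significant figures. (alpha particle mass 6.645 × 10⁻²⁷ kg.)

λ = 42.0 fm

KE = 2eV = 2 × 1.602 × 10⁻¹⁹ × 5.840 × 10⁴ = 1.871 × 10⁻¹⁴ J.
p = √(2mKE) = √(2 × 6.645 × 10⁻²⁷ × 1.871 × 10⁻¹⁴) = 1.577 × 10⁻²⁰ kg·m/s.
λ = h/p = 6.626 × 10⁻³⁴ / 1.577 × 10⁻²⁰ = 4.20 × 10⁻¹⁴ m = 42.0 fm.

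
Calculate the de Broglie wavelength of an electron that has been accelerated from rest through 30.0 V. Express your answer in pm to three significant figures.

KE = eV = 1.602 × 10⁻¹⁹ × 30.00 = 4.806 × 10⁻¹⁸ J.
p = √(2mKE) = √(2 × 9.109 × 10⁻³¹ × 4.806 × 10⁻¹⁸) = 2.959 × 10⁻²⁴ kg·m/s.
λ = h/p = 6.626 × 10⁻³⁴ / 2.959 × 10⁻²⁴ = 2.24 × 10⁻¹⁰ m = 224 pm.

λ = 224 pm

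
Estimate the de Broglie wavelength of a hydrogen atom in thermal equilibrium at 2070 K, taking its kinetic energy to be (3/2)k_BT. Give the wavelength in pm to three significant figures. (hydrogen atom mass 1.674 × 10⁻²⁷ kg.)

KE = (3/2)k_BT = 1.5 × 1.381 × 10⁻²³ × 2070 = 4.288 × 10⁻²⁰ J.
p = √(2mKE) = √(2 × 1.674 × 10⁻²⁷ × 4.288 × 10⁻²⁰) = 1.198 × 10⁻²³ kg·m/s.
λ = h/p = 5.53 × 10⁻¹¹ m = 55.3 pm.

λ = 55.3 pm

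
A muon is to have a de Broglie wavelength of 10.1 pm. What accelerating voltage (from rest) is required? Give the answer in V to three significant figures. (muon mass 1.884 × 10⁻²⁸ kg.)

V = 71.3 V

p = h/λ = 6.626 × 10⁻³⁴ / 1.010 × 10⁻¹¹ = 6.560 × 10⁻²³ kg·m/s.
KE = p²/(2m) = 1.142 × 10⁻¹⁷ J.
V = KE/e = 1.142 × 10⁻¹⁷ / (1.602 × 10⁻¹⁹) = 71.3 V.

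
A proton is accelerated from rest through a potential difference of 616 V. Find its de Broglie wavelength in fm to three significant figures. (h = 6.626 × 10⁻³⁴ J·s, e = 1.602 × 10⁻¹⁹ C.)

KE = eV = 1.602 × 10⁻¹⁹ × 616.0 = 9.868 × 10⁻¹⁷ J.
p = √(2mKE) = √(2 × 1.673 × 10⁻²⁷ × 9.868 × 10⁻¹⁷) = 5.746 × 10⁻²² kg·m/s.
λ = h/p = 6.626 × 10⁻³⁴ / 5.746 × 10⁻²² = 1.15 × 10⁻¹² m = 1150 fm.

λ = 1150 fm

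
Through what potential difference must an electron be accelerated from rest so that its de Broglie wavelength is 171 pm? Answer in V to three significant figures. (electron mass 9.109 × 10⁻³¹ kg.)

V = 51.4 V

p = h/λ = 6.626 × 10⁻³⁴ / 1.710 × 10⁻¹⁰ = 3.875 × 10⁻²⁴ kg·m/s.
KE = p²/(2m) = 8.242 × 10⁻¹⁸ J.
V = KE/e = 8.242 × 10⁻¹⁸ / (1.602 × 10⁻¹⁹) = 51.4 V.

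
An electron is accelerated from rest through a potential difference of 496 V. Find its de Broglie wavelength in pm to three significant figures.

KE = eV = 1.602 × 10⁻¹⁹ × 496.0 = 7.946 × 10⁻¹⁷ J.
p = √(2mKE) = √(2 × 9.109 × 10⁻³¹ × 7.946 × 10⁻¹⁷) = 1.203 × 10⁻²³ kg·m/s.
λ = h/p = 6.626 × 10⁻³⁴ / 1.203 × 10⁻²³ = 5.51 × 10⁻¹¹ m = 55.1 pm.

λ = 55.1 pm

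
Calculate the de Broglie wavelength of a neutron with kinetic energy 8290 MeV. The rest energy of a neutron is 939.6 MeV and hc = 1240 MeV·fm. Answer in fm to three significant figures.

Total energy E = KE + m₀c² = 8290 + 939.6 = 9229.6 MeV.
(pc)² = E² − (m₀c²)² = (9229.6)² − (939.6)² = 8.430 × 10⁷ MeV², so pc = 9182 MeV.
λ = hc/(pc) = 1240 MeV·fm / 9182 MeV = 0.135 fm.

λ = 0.135 fm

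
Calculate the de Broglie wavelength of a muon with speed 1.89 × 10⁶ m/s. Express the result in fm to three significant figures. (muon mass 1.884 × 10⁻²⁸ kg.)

λ = 1860 fm

p = mv = 1.884 × 10⁻²⁸ × 1.89 × 10⁶ = 3.561 × 10⁻²² kg·m/s.
λ = h/p = 6.626 × 10⁻³⁴ / 3.561 × 10⁻²² = 1.86 × 10⁻¹² m = 1860 fm.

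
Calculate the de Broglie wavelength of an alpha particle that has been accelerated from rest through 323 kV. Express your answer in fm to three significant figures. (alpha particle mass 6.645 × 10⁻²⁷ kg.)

λ = 17.9 fm

KE = 2eV = 2 × 1.602 × 10⁻¹⁹ × 3.230 × 10⁵ = 1.035 × 10⁻¹³ J.
p = √(2mKE) = √(2 × 6.645 × 10⁻²⁷ × 1.035 × 10⁻¹³) = 3.709 × 10⁻²⁰ kg·m/s.
λ = h/p = 6.626 × 10⁻³⁴ / 3.709 × 10⁻²⁰ = 1.79 × 10⁻¹⁴ m = 17.9 fm.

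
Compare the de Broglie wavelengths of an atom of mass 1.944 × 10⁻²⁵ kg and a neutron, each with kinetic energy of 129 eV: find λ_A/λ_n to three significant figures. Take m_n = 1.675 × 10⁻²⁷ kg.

At fixed KE, p = √(2mKE) so λ = h/p ∝ 1/√m.
λ_A/λ_n = √(m_n/m_A) = √(1.675 × 10⁻²⁷/1.944 × 10⁻²⁵) = √(8.616 × 10⁻³) = 0.0928.

λ_A/λ_n = 0.0928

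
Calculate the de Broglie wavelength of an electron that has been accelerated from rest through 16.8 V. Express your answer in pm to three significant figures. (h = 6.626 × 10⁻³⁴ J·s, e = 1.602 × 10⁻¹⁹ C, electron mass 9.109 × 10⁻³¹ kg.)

λ = 299 pm

KE = eV = 1.602 × 10⁻¹⁹ × 16.80 = 2.691 × 10⁻¹⁸ J.
p = √(2mKE) = √(2 × 9.109 × 10⁻³¹ × 2.691 × 10⁻¹⁸) = 2.214 × 10⁻²⁴ kg·m/s.
λ = h/p = 6.626 × 10⁻³⁴ / 2.214 × 10⁻²⁴ = 2.99 × 10⁻¹⁰ m = 299 pm.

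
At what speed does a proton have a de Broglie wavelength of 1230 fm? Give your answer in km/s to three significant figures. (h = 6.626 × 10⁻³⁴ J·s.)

p = h/λ = 6.626 × 10⁻³⁴ / 1.230 × 10⁻¹² = 5.387 × 10⁻²² kg·m/s.
v = p/m = 5.387 × 10⁻²² / 1.673 × 10⁻²⁷ = 3.22 × 10⁵ m/s = 322 km/s.

v = 322 km/s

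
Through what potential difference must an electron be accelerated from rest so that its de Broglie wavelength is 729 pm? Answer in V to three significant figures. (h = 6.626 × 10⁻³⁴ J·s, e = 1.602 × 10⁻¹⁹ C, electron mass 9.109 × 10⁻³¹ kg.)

p = h/λ = 6.626 × 10⁻³⁴ / 7.290 × 10⁻¹⁰ = 9.089 × 10⁻²⁵ kg·m/s.
KE = p²/(2m) = 4.535 × 10⁻¹⁹ J.
V = KE/e = 4.535 × 10⁻¹⁹ / (1.602 × 10⁻¹⁹) = 2.83 V.

V = 2.83 V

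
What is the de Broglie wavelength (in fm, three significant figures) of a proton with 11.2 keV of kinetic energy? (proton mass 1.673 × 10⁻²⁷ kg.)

KE = 11.2 keV = 1.794 × 10⁻¹⁵ J.
p = √(2mKE) = √(2 × 1.673 × 10⁻²⁷ × 1.794 × 10⁻¹⁵) = 2.450 × 10⁻²¹ kg·m/s.
λ = h/p = 6.626 × 10⁻³⁴ / 2.450 × 10⁻²¹ = 2.70 × 10⁻¹³ m = 270 fm.

λ = 270 fm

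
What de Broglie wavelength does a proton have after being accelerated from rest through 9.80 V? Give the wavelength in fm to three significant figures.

KE = eV = 1.602 × 10⁻¹⁹ × 9.800 = 1.570 × 10⁻¹⁸ J.
p = √(2mKE) = √(2 × 1.673 × 10⁻²⁷ × 1.570 × 10⁻¹⁸) = 7.248 × 10⁻²³ kg·m/s.
λ = h/p = 6.626 × 10⁻³⁴ / 7.248 × 10⁻²³ = 9.14 × 10⁻¹² m = 9140 fm.

λ = 9140 fm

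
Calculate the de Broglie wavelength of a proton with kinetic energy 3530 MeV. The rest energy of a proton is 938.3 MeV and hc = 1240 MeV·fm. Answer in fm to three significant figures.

λ = 0.284 fm

Total energy E = KE + m₀c² = 3530 + 938.3 = 4468.3 MeV.
(pc)² = E² − (m₀c²)² = (4468.3)² − (938.3)² = 1.909 × 10⁷ MeV², so pc = 4369 MeV.
λ = hc/(pc) = 1240 MeV·fm / 4369 MeV = 0.284 fm.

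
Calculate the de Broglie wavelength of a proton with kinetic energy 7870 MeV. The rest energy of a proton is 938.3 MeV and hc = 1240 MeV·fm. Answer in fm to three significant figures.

Total energy E = KE + m₀c² = 7870 + 938.3 = 8808.3 MeV.
(pc)² = E² − (m₀c²)² = (8808.3)² − (938.3)² = 7.671 × 10⁷ MeV², so pc = 8758 MeV.
λ = hc/(pc) = 1240 MeV·fm / 8758 MeV = 0.142 fm.

λ = 0.142 fm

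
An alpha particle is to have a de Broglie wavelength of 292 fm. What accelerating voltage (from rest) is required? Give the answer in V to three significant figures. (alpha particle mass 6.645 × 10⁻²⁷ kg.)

p = h/λ = 6.626 × 10⁻³⁴ / 2.920 × 10⁻¹³ = 2.269 × 10⁻²¹ kg·m/s.
KE = p²/(2m) = 3.874 × 10⁻¹⁶ J.
V = KE/2e = 3.874 × 10⁻¹⁶ / (2 × 1.602 × 10⁻¹⁹) = 1210 V.

V = 1210 V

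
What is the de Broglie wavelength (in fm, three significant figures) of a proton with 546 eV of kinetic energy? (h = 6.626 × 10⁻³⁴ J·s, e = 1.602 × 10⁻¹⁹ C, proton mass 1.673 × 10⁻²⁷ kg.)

KE = 546 eV = 8.747 × 10⁻¹⁷ J.
p = √(2mKE) = √(2 × 1.673 × 10⁻²⁷ × 8.747 × 10⁻¹⁷) = 5.410 × 10⁻²² kg·m/s.
λ = h/p = 6.626 × 10⁻³⁴ / 5.410 × 10⁻²² = 1.22 × 10⁻¹² m = 1220 fm.

λ = 1220 fm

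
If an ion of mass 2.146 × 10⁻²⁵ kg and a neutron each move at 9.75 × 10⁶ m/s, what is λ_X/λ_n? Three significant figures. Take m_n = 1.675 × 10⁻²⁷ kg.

At fixed v, p = mv so λ = h/(mv) ∝ 1/m.
λ_X/λ_n = m_n/m_X = 1.675 × 10⁻²⁷/2.146 × 10⁻²⁵ = 7.81 × 10⁻³.

λ_X/λ_n = 7.81 × 10⁻³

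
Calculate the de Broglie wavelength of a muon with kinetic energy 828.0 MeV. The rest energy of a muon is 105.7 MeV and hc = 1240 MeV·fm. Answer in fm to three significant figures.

λ = 1.34 fm

Total energy E = KE + m₀c² = 828.0 + 105.7 = 933.7 MeV.
(pc)² = E² − (m₀c²)² = (933.7)² − (105.7)² = 8.606 × 10⁵ MeV², so pc = 927.7 MeV.
λ = hc/(pc) = 1240 MeV·fm / 927.7 MeV = 1.34 fm.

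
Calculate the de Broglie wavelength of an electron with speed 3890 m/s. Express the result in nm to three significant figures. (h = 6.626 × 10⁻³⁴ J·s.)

λ = 187 nm

p = mv = 9.109 × 10⁻³¹ × 3890 = 3.543 × 10⁻²⁷ kg·m/s.
λ = h/p = 6.626 × 10⁻³⁴ / 3.543 × 10⁻²⁷ = 1.87 × 10⁻⁷ m = 187 nm.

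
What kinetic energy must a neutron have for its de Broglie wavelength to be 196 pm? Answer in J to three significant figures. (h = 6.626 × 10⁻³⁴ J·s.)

p = h/λ = 6.626 × 10⁻³⁴ / 1.960 × 10⁻¹⁰ = 3.381 × 10⁻²⁴ kg·m/s.
KE = p²/(2m) = (3.381 × 10⁻²⁴)² / (2 × 1.675 × 10⁻²⁷) = 3.412 × 10⁻²¹ J = 3.41 × 10⁻²¹ J.

KE = 3.41 × 10⁻²¹ J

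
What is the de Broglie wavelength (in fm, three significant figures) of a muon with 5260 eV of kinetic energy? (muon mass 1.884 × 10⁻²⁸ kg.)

λ = 1180 fm

KE = 5260 eV = 8.427 × 10⁻¹⁶ J.
p = √(2mKE) = √(2 × 1.884 × 10⁻²⁸ × 8.427 × 10⁻¹⁶) = 5.635 × 10⁻²² kg·m/s.
λ = h/p = 6.626 × 10⁻³⁴ / 5.635 × 10⁻²² = 1.18 × 10⁻¹² m = 1180 fm.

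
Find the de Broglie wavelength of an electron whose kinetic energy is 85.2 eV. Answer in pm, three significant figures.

KE = 85.2 eV = 1.365 × 10⁻¹⁷ J.
p = √(2mKE) = √(2 × 9.109 × 10⁻³¹ × 1.365 × 10⁻¹⁷) = 4.987 × 10⁻²⁴ kg·m/s.
λ = h/p = 6.626 × 10⁻³⁴ / 4.987 × 10⁻²⁴ = 1.33 × 10⁻¹⁰ m = 133 pm.

λ = 133 pm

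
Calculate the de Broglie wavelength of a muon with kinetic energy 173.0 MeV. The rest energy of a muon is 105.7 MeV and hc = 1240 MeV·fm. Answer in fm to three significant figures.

λ = 4.81 fm

Total energy E = KE + m₀c² = 173.0 + 105.7 = 278.7 MeV.
(pc)² = E² − (m₀c²)² = (278.7)² − (105.7)² = 6.650 × 10⁴ MeV², so pc = 257.9 MeV.
λ = hc/(pc) = 1240 MeV·fm / 257.9 MeV = 4.81 fm.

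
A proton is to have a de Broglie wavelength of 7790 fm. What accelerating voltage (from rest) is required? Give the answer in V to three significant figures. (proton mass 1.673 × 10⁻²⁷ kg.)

p = h/λ = 6.626 × 10⁻³⁴ / 7.790 × 10⁻¹² = 8.506 × 10⁻²³ kg·m/s.
KE = p²/(2m) = 2.162 × 10⁻¹⁸ J.
V = KE/e = 2.162 × 10⁻¹⁸ / (1.602 × 10⁻¹⁹) = 13.5 V.

V = 13.5 V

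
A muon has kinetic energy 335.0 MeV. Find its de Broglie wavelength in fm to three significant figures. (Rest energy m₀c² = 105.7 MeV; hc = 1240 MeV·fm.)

λ = 2.90 fm

Total energy E = KE + m₀c² = 335.0 + 105.7 = 440.7 MeV.
(pc)² = E² − (m₀c²)² = (440.7)² − (105.7)² = 1.830 × 10⁵ MeV², so pc = 427.8 MeV.
λ = hc/(pc) = 1240 MeV·fm / 427.8 MeV = 2.90 fm.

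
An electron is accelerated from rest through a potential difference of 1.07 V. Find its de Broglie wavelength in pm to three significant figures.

KE = eV = 1.602 × 10⁻¹⁹ × 1.070 = 1.714 × 10⁻¹⁹ J.
p = √(2mKE) = √(2 × 9.109 × 10⁻³¹ × 1.714 × 10⁻¹⁹) = 5.588 × 10⁻²⁵ kg·m/s.
λ = h/p = 6.626 × 10⁻³⁴ / 5.588 × 10⁻²⁵ = 1.19 × 10⁻⁹ m = 1190 pm.

λ = 1190 pm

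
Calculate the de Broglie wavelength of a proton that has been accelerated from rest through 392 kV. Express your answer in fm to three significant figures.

λ = 45.7 fm

KE = eV = 1.602 × 10⁻¹⁹ × 3.920 × 10⁵ = 6.280 × 10⁻¹⁴ J.
p = √(2mKE) = √(2 × 1.673 × 10⁻²⁷ × 6.280 × 10⁻¹⁴) = 1.450 × 10⁻²⁰ kg·m/s.
λ = h/p = 6.626 × 10⁻³⁴ / 1.450 × 10⁻²⁰ = 4.57 × 10⁻¹⁴ m = 45.7 fm.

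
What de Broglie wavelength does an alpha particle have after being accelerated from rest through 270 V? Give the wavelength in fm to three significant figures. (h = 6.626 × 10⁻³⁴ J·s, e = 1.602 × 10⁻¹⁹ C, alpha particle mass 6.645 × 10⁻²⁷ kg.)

KE = 2eV = 2 × 1.602 × 10⁻¹⁹ × 270.0 = 8.651 × 10⁻¹⁷ J.
p = √(2mKE) = √(2 × 6.645 × 10⁻²⁷ × 8.651 × 10⁻¹⁷) = 1.072 × 10⁻²¹ kg·m/s.
λ = h/p = 6.626 × 10⁻³⁴ / 1.072 × 10⁻²¹ = 6.18 × 10⁻¹³ m = 618 fm.

λ = 618 fm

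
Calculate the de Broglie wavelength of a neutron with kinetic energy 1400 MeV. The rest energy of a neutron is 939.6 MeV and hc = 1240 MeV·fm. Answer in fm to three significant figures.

λ = 0.579 fm

Total energy E = KE + m₀c² = 1400 + 939.6 = 2339.6 MeV.
(pc)² = E² − (m₀c²)² = (2339.6)² − (939.6)² = 4.591 × 10⁶ MeV², so pc = 2143 MeV.
λ = hc/(pc) = 1240 MeV·fm / 2143 MeV = 0.579 fm.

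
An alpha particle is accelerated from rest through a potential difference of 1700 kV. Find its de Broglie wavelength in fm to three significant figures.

λ = 7.79 fm

KE = 2eV = 2 × 1.602 × 10⁻¹⁹ × 1.700 × 10⁶ = 5.447 × 10⁻¹³ J.
p = √(2mKE) = √(2 × 6.645 × 10⁻²⁷ × 5.447 × 10⁻¹³) = 8.508 × 10⁻²⁰ kg·m/s.
λ = h/p = 6.626 × 10⁻³⁴ / 8.508 × 10⁻²⁰ = 7.79 × 10⁻¹⁵ m = 7.79 fm.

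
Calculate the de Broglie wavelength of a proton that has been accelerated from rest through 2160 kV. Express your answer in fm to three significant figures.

KE = eV = 1.602 × 10⁻¹⁹ × 2.160 × 10⁶ = 3.460 × 10⁻¹³ J.
p = √(2mKE) = √(2 × 1.673 × 10⁻²⁷ × 3.460 × 10⁻¹³) = 3.403 × 10⁻²⁰ kg·m/s.
λ = h/p = 6.626 × 10⁻³⁴ / 3.403 × 10⁻²⁰ = 1.95 × 10⁻¹⁴ m = 19.5 fm.

λ = 19.5 fm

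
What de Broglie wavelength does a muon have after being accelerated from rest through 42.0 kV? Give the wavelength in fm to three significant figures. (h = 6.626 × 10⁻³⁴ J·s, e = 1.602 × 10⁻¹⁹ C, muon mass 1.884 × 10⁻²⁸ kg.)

KE = eV = 1.602 × 10⁻¹⁹ × 4.200 × 10⁴ = 6.728 × 10⁻¹⁵ J.
p = √(2mKE) = √(2 × 1.884 × 10⁻²⁸ × 6.728 × 10⁻¹⁵) = 1.592 × 10⁻²¹ kg·m/s.
λ = h/p = 6.626 × 10⁻³⁴ / 1.592 × 10⁻²¹ = 4.16 × 10⁻¹³ m = 416 fm.

λ = 416 fm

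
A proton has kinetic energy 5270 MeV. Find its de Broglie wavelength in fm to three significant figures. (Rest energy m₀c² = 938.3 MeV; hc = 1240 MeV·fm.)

λ = 0.202 fm

Total energy E = KE + m₀c² = 5270 + 938.3 = 6208.3 MeV.
(pc)² = E² − (m₀c²)² = (6208.3)² − (938.3)² = 3.766 × 10⁷ MeV², so pc = 6137 MeV.
λ = hc/(pc) = 1240 MeV·fm / 6137 MeV = 0.202 fm.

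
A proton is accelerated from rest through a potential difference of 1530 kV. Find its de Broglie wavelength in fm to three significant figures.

λ = 23.1 fm

KE = eV = 1.602 × 10⁻¹⁹ × 1.530 × 10⁶ = 2.451 × 10⁻¹³ J.
p = √(2mKE) = √(2 × 1.673 × 10⁻²⁷ × 2.451 × 10⁻¹³) = 2.864 × 10⁻²⁰ kg·m/s.
λ = h/p = 6.626 × 10⁻³⁴ / 2.864 × 10⁻²⁰ = 2.31 × 10⁻¹⁴ m = 23.1 fm.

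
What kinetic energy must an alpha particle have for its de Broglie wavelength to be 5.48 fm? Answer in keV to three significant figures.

KE = 6870 keV

p = h/λ = 6.626 × 10⁻³⁴ / 5.480 × 10⁻¹⁵ = 1.209 × 10⁻¹⁹ kg·m/s.
KE = p²/(2m) = (1.209 × 10⁻¹⁹)² / (2 × 6.645 × 10⁻²⁷) = 1.100 × 10⁻¹² J = 6870 keV.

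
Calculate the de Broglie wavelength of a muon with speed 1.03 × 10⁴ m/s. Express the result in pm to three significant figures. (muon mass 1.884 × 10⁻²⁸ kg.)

p = mv = 1.884 × 10⁻²⁸ × 1.03 × 10⁴ = 1.941 × 10⁻²⁴ kg·m/s.
λ = h/p = 6.626 × 10⁻³⁴ / 1.941 × 10⁻²⁴ = 3.41 × 10⁻¹⁰ m = 341 pm.

λ = 341 pm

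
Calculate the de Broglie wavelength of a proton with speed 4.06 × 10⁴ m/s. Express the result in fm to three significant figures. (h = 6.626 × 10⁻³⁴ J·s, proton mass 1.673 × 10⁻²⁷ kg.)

p = mv = 1.673 × 10⁻²⁷ × 4.06 × 10⁴ = 6.792 × 10⁻²³ kg·m/s.
λ = h/p = 6.626 × 10⁻³⁴ / 6.792 × 10⁻²³ = 9.76 × 10⁻¹² m = 9760 fm.

λ = 9760 fm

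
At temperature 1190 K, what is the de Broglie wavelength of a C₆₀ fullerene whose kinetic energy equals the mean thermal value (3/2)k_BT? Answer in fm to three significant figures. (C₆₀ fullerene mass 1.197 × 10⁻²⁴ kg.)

KE = (3/2)k_BT = 1.5 × 1.381 × 10⁻²³ × 1190 = 2.465 × 10⁻²⁰ J.
p = √(2mKE) = √(2 × 1.197 × 10⁻²⁴ × 2.465 × 10⁻²⁰) = 2.429 × 10⁻²² kg·m/s.
λ = h/p = 2.73 × 10⁻¹² m = 2730 fm.

λ = 2730 fm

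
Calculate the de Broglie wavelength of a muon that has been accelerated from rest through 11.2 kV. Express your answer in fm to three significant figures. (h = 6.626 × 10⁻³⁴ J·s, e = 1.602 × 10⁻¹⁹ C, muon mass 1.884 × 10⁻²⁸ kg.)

KE = eV = 1.602 × 10⁻¹⁹ × 1.120 × 10⁴ = 1.794 × 10⁻¹⁵ J.
p = √(2mKE) = √(2 × 1.884 × 10⁻²⁸ × 1.794 × 10⁻¹⁵) = 8.222 × 10⁻²² kg·m/s.
λ = h/p = 6.626 × 10⁻³⁴ / 8.222 × 10⁻²² = 8.06 × 10⁻¹³ m = 806 fm.

λ = 806 fm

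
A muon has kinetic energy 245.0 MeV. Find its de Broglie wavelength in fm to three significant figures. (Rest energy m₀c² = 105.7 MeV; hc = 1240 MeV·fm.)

Total energy E = KE + m₀c² = 245.0 + 105.7 = 350.7 MeV.
(pc)² = E² − (m₀c²)² = (350.7)² − (105.7)² = 1.118 × 10⁵ MeV², so pc = 334.4 MeV.
λ = hc/(pc) = 1240 MeV·fm / 334.4 MeV = 3.71 fm.

λ = 3.71 fm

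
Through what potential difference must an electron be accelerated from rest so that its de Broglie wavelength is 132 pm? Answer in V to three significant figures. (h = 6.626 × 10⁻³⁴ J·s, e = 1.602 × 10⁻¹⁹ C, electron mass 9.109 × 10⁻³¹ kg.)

p = h/λ = 6.626 × 10⁻³⁴ / 1.320 × 10⁻¹⁰ = 5.020 × 10⁻²⁴ kg·m/s.
KE = p²/(2m) = 1.383 × 10⁻¹⁷ J.
V = KE/e = 1.383 × 10⁻¹⁷ / (1.602 × 10⁻¹⁹) = 86.3 V.

V = 86.3 V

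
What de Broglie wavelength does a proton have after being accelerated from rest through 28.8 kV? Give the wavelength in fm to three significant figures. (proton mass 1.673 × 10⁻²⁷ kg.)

KE = eV = 1.602 × 10⁻¹⁹ × 2.880 × 10⁴ = 4.614 × 10⁻¹⁵ J.
p = √(2mKE) = √(2 × 1.673 × 10⁻²⁷ × 4.614 × 10⁻¹⁵) = 3.929 × 10⁻²¹ kg·m/s.
λ = h/p = 6.626 × 10⁻³⁴ / 3.929 × 10⁻²¹ = 1.69 × 10⁻¹³ m = 169 fm.

λ = 169 fm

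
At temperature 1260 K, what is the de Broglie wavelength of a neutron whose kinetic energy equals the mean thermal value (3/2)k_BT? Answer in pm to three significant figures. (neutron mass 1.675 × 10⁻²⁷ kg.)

KE = (3/2)k_BT = 1.5 × 1.381 × 10⁻²³ × 1260 = 2.610 × 10⁻²⁰ J.
p = √(2mKE) = √(2 × 1.675 × 10⁻²⁷ × 2.610 × 10⁻²⁰) = 9.351 × 10⁻²⁴ kg·m/s.
λ = h/p = 7.09 × 10⁻¹¹ m = 70.9 pm.

λ = 70.9 pm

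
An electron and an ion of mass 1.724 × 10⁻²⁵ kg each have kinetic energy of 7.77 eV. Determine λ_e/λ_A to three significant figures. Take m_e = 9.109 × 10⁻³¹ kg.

λ_e/λ_A = 435

At fixed KE, p = √(2mKE) so λ = h/p ∝ 1/√m.
λ_e/λ_A = √(m_A/m_e) = √(1.724 × 10⁻²⁵/9.109 × 10⁻³¹) = √(1.893 × 10⁵) = 435.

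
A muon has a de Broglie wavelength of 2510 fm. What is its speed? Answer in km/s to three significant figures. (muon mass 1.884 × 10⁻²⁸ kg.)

v = 1400 km/s

p = h/λ = 6.626 × 10⁻³⁴ / 2.510 × 10⁻¹² = 2.640 × 10⁻²² kg·m/s.
v = p/m = 2.640 × 10⁻²² / 1.884 × 10⁻²⁸ = 1.40 × 10⁶ m/s = 1400 km/s.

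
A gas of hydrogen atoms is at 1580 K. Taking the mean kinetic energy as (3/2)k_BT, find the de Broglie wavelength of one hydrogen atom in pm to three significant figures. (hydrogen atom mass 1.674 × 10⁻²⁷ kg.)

λ = 63.3 pm

KE = (3/2)k_BT = 1.5 × 1.381 × 10⁻²³ × 1580 = 3.273 × 10⁻²⁰ J.
p = √(2mKE) = √(2 × 1.674 × 10⁻²⁷ × 3.273 × 10⁻²⁰) = 1.047 × 10⁻²³ kg·m/s.
λ = h/p = 6.33 × 10⁻¹¹ m = 63.3 pm.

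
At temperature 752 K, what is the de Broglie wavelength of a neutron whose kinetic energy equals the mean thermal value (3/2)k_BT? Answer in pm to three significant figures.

KE = (3/2)k_BT = 1.5 × 1.381 × 10⁻²³ × 752 = 1.558 × 10⁻²⁰ J.
p = √(2mKE) = √(2 × 1.675 × 10⁻²⁷ × 1.558 × 10⁻²⁰) = 7.224 × 10⁻²⁴ kg·m/s.
λ = h/p = 9.17 × 10⁻¹¹ m = 91.7 pm.

λ = 91.7 pm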